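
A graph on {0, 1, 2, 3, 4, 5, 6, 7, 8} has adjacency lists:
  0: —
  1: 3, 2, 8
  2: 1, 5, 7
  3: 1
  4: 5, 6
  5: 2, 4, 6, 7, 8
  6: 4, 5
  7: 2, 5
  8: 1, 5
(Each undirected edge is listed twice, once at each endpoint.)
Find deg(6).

2

Neighbors of 6: 4, 5.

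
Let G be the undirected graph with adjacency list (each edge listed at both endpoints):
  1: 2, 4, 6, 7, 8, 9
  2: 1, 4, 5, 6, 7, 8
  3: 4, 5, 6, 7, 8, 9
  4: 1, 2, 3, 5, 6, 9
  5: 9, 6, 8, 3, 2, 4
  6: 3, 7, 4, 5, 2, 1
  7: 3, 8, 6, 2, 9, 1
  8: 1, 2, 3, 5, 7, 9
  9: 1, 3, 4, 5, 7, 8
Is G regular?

Yes

Degrees: 1:6, 2:6, 3:6, 4:6, 5:6, 6:6, 7:6, 8:6, 9:6
All degrees equal 6; the graph is regular.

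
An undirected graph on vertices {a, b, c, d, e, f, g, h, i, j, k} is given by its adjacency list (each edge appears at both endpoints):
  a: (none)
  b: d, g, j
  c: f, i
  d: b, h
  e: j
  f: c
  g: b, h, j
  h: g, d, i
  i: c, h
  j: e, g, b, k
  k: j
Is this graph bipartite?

No

b-g-j-b is an odd cycle (length 3), and a bipartite graph can contain only even cycles.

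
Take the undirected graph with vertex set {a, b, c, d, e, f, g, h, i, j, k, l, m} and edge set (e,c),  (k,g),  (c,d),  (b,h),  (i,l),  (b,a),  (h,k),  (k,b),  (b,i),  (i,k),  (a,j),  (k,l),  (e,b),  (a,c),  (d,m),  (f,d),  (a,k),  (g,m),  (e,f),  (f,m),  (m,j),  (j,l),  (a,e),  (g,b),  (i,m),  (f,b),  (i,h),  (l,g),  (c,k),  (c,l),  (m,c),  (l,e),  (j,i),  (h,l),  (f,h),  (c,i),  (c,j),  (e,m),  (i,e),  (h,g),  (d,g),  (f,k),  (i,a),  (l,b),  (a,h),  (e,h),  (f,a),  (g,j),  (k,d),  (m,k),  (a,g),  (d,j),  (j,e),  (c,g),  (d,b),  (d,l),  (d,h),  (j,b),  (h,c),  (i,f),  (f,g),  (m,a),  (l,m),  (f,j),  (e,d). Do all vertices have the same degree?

Yes

Degrees: a:10, b:10, c:10, d:10, e:10, f:10, g:10, h:10, i:10, j:10, k:10, l:10, m:10
All degrees equal 10; the graph is regular.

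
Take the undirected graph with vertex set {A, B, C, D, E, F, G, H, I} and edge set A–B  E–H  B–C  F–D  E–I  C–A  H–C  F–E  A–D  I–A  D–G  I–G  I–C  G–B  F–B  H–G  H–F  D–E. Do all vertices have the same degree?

Degrees: A:4, B:4, C:4, D:4, E:4, F:4, G:4, H:4, I:4
Every vertex has degree 4, so the graph is 4-regular.

Yes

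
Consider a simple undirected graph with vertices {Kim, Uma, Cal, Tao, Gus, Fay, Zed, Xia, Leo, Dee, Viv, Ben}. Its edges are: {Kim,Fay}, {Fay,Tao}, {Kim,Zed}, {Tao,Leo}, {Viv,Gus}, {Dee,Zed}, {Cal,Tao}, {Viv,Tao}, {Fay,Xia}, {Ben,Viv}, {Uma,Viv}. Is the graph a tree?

|V| = 12, |E| = 11.
It is connected with exactly 11 edges, hence acyclic — it is a tree.

Yes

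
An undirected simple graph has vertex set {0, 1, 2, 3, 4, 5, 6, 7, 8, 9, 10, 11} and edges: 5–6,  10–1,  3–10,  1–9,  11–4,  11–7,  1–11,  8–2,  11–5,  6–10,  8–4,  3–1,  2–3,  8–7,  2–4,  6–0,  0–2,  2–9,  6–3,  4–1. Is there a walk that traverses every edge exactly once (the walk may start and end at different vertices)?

Degrees: 0:2, 1:5, 2:5, 3:4, 4:4, 5:2, 6:4, 7:2, 8:3, 9:2, 10:3, 11:4
Odd-degree vertices: 1, 2, 8, 10 (4 total).
An Eulerian trail requires 0 or 2 odd-degree vertices; here there are 4.

No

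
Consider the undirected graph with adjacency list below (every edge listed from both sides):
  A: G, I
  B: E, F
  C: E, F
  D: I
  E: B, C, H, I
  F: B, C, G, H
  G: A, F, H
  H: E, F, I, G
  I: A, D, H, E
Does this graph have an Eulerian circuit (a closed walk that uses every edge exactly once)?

Degrees: A:2, B:2, C:2, D:1, E:4, F:4, G:3, H:4, I:4
D, G have odd degree; an Eulerian circuit needs every degree to be even, so none exists.

No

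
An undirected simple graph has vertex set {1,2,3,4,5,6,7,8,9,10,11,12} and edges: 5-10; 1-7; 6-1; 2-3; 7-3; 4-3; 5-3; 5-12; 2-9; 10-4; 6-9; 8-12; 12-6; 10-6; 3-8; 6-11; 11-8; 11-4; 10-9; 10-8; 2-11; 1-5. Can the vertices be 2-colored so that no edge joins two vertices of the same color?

No

The cycle 10-9-6-10 has length 3, which is odd, so the graph is not bipartite.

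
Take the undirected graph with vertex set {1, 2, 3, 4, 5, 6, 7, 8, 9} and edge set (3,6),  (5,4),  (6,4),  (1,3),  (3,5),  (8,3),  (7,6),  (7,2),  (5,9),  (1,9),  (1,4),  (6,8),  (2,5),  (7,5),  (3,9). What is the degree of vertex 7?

Neighbors of 7: 2, 5, 6.

3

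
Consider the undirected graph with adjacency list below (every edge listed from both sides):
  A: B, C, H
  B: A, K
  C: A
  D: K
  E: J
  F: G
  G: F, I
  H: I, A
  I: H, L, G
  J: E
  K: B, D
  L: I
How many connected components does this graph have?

2

Component: {E, J}
Component: {A, B, C, D, F, G, H, I, K, L}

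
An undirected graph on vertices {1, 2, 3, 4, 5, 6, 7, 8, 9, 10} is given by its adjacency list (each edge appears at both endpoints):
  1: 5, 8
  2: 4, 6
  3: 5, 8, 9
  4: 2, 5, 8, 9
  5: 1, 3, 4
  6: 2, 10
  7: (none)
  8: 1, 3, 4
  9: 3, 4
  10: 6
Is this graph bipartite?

Yes

A valid 2-coloring puts {2, 5, 7, 8, 9, 10} on one side and {1, 3, 4, 6} on the other; every edge crosses between the two sides.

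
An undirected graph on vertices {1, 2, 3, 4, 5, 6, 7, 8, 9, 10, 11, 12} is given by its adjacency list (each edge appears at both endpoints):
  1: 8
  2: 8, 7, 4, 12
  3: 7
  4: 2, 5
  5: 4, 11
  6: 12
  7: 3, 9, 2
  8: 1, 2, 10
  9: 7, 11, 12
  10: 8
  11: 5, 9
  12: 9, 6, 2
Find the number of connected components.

Component: {1, 2, 3, 4, 5, 6, 7, 8, 9, 10, 11, 12}

1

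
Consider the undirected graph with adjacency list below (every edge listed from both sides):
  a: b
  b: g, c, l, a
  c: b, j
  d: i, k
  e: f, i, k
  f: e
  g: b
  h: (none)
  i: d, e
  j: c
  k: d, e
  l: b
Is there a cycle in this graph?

Yes

The graph has 12 vertices, 10 edges, and 3 connected components.
One cycle is d-k-e-i-d.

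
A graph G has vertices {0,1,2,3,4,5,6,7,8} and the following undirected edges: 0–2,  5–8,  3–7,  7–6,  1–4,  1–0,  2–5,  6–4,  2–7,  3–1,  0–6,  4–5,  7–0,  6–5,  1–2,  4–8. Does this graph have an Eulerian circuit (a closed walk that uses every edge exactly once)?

Yes

Degrees: 0:4, 1:4, 2:4, 3:2, 4:4, 5:4, 6:4, 7:4, 8:2
All degrees are even and the non-isolated vertices are connected — an Eulerian circuit exists.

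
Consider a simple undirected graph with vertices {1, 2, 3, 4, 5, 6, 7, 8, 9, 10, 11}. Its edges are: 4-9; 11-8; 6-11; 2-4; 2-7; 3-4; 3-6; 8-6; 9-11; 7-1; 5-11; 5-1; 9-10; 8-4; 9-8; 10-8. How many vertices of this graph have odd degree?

2

Degrees: 1:2, 2:2, 3:2, 4:4, 5:2, 6:3, 7:2, 8:5, 9:4, 10:2, 11:4
Odd-degree vertices: 6, 8.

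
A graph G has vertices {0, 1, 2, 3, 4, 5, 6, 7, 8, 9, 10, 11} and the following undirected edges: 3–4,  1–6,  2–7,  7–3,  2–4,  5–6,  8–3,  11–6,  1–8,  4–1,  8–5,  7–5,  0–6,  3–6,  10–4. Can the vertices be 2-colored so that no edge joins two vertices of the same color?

A valid 2-coloring puts {4, 6, 7, 8, 9} on one side and {0, 1, 2, 3, 5, 10, 11} on the other; every edge crosses between the two sides.

Yes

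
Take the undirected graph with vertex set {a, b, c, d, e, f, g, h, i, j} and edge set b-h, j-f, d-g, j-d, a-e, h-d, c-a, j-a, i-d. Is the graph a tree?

|V| = 10, |E| = 9.
Connected and |E| = |V| - 1, which characterizes a tree.

Yes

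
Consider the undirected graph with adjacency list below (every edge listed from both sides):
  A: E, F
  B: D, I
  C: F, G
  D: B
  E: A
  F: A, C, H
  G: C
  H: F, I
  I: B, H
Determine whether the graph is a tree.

Yes

|V| = 9, |E| = 8.
It is connected with exactly 8 edges, hence acyclic — it is a tree.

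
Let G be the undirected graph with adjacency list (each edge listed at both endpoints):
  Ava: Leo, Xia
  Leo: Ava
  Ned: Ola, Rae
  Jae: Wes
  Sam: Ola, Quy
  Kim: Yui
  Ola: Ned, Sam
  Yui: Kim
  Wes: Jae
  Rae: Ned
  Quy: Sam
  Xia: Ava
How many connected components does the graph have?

4

Component: {Jae, Wes}
Component: {Kim, Yui}
Component: {Ava, Leo, Xia}
Component: {Ned, Sam, Ola, Rae, Quy}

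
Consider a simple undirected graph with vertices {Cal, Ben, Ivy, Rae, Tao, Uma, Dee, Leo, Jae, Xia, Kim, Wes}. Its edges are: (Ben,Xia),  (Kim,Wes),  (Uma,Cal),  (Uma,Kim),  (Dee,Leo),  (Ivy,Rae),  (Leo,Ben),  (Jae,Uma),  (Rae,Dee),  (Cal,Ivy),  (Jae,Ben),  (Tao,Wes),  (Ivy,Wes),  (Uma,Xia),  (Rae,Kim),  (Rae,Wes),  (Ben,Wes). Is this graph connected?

Starting from Cal and exploring outward reaches every vertex (Cal, Uma, Ivy, Kim, Jae, Xia, Rae, Wes, Ben, Dee, Tao, Leo); the graph is connected.

Yes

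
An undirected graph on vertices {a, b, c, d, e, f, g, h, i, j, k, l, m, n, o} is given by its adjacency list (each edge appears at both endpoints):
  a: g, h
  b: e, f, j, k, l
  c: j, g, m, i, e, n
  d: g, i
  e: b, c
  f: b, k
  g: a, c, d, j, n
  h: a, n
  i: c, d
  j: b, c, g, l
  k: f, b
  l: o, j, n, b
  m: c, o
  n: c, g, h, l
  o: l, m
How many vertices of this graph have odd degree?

Degrees: a:2, b:5, c:6, d:2, e:2, f:2, g:5, h:2, i:2, j:4, k:2, l:4, m:2, n:4, o:2
Odd-degree vertices: b, g.

2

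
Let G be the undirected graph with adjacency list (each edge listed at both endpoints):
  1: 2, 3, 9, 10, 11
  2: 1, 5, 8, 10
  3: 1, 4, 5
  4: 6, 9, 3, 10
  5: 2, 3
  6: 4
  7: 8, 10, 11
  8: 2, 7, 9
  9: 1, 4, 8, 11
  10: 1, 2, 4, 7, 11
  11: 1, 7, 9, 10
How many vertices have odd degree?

6

Degrees: 1:5, 2:4, 3:3, 4:4, 5:2, 6:1, 7:3, 8:3, 9:4, 10:5, 11:4
Odd-degree vertices: 1, 3, 6, 7, 8, 10.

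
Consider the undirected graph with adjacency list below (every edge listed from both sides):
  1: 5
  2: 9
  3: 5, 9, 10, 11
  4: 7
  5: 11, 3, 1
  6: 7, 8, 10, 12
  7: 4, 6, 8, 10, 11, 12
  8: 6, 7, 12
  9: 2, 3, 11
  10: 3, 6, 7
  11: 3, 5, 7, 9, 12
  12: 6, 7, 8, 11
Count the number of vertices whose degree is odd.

8

Degrees: 1:1, 2:1, 3:4, 4:1, 5:3, 6:4, 7:6, 8:3, 9:3, 10:3, 11:5, 12:4
Odd-degree vertices: 1, 2, 4, 5, 8, 9, 10, 11.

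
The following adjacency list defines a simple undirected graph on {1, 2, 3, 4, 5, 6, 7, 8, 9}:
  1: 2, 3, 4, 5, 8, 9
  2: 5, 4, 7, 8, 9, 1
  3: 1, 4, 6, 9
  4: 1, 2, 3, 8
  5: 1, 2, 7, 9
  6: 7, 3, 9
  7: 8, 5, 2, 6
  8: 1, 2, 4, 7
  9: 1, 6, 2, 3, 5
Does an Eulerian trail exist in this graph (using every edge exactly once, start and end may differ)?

Degrees: 1:6, 2:6, 3:4, 4:4, 5:4, 6:3, 7:4, 8:4, 9:5
Odd-degree vertices: 6, 9 (2 total).
With 2 odd-degree vertices and all edges in one connected piece, an Eulerian trail exists (from 6 to 9).

Yes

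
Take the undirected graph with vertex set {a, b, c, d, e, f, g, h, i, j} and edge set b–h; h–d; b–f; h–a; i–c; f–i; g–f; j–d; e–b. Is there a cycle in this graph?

No

The graph has 10 vertices, 9 edges, and 1 connected component.
Since 9 = 10 - 1, the graph is a forest and contains no cycle.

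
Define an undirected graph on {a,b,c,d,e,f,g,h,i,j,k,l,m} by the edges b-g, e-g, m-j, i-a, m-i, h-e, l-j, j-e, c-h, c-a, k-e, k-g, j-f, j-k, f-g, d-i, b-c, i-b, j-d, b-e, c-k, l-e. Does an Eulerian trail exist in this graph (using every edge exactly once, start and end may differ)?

Degrees: a:2, b:4, c:4, d:2, e:6, f:2, g:4, h:2, i:4, j:6, k:4, l:2, m:2
Odd-degree vertices: none (0 total).
The non-isolated vertices are connected and exactly 0 have odd degree, so an Eulerian trail exists.

Yes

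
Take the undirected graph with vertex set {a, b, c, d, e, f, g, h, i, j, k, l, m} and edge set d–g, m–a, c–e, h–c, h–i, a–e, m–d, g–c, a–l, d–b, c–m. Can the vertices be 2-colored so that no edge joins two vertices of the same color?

Partition the vertices as {b, e, f, g, h, j, k, l, m} vs {a, c, d, i}. Each listed edge has one endpoint in each part, so the graph is bipartite.

Yes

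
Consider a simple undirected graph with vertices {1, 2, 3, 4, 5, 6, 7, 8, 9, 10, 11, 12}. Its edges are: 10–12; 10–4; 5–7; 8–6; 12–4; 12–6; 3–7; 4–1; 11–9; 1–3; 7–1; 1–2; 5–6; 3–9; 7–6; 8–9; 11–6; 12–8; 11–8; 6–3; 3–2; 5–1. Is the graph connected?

Starting from 1 and exploring outward reaches every vertex (1, 4, 3, 7, 5, 2, 12, 10, 9, 6, 8, 11); the graph is connected.

Yes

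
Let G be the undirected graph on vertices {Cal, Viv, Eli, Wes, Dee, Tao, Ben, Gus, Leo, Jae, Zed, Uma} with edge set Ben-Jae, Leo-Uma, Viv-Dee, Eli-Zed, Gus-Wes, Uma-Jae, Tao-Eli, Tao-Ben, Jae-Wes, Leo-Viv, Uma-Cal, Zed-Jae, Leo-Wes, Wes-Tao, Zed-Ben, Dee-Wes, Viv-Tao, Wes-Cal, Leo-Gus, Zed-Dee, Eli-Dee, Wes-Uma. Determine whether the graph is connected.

Starting from Cal and exploring outward reaches every vertex (Cal, Uma, Wes, Jae, Leo, Gus, Tao, Dee, Zed, Ben, Viv, Eli); the graph is connected.

Yes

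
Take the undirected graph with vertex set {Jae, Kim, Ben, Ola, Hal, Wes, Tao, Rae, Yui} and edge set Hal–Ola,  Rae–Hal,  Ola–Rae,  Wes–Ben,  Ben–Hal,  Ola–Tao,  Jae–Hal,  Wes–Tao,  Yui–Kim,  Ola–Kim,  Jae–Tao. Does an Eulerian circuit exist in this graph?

Degrees: Jae:2, Kim:2, Ben:2, Ola:4, Hal:4, Wes:2, Tao:3, Rae:2, Yui:1
Tao, Yui have odd degree; an Eulerian circuit needs every degree to be even, so none exists.

No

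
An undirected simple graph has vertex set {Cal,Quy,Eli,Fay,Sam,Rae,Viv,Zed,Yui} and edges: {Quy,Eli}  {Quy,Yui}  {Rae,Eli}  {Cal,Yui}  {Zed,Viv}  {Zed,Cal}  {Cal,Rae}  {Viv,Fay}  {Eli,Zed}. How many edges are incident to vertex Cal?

3

Neighbors of Cal: Rae, Zed, Yui.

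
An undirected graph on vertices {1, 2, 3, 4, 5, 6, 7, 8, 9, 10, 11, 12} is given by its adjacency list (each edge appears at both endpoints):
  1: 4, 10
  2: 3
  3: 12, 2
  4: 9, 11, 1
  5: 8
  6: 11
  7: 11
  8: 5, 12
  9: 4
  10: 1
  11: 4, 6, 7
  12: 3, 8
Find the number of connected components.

Component: {2, 3, 5, 8, 12}
Component: {1, 4, 6, 7, 9, 10, 11}

2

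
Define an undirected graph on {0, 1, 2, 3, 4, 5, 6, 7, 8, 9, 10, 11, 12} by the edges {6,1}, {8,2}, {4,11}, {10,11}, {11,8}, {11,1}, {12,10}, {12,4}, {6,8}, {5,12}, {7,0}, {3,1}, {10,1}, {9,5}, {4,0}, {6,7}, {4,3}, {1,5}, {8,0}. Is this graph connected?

Yes

A breadth-first search from 0 visits 0, 4, 7, 8, 12, 11, 3, 6, 2, 5, 10, 1, 9 — all 13 vertices — so the graph is connected.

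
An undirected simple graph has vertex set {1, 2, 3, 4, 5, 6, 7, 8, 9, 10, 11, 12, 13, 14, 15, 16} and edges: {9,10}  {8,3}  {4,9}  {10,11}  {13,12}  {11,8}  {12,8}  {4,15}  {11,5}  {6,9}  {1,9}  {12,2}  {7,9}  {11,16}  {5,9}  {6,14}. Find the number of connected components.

Component: {1, 2, 3, 4, 5, 6, 7, 8, 9, 10, 11, 12, 13, 14, 15, 16}

1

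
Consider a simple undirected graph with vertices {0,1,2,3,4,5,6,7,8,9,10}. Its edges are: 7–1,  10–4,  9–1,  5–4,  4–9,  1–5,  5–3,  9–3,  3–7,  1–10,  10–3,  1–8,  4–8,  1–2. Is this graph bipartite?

Yes

Color {0, 2, 5, 6, 7, 8, 9, 10} black and {1, 3, 4} white. No edge joins two same-colored vertices, so the graph is bipartite.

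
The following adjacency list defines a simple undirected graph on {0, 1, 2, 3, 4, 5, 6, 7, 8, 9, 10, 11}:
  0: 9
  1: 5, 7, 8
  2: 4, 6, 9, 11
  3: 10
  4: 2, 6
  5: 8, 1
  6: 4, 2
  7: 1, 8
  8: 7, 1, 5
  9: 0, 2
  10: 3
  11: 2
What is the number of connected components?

3

Component: {3, 10}
Component: {1, 5, 7, 8}
Component: {0, 2, 4, 6, 9, 11}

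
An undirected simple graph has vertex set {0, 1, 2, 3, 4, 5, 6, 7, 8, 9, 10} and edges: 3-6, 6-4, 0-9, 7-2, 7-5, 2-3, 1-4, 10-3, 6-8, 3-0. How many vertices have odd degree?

Degrees: 0:2, 1:1, 2:2, 3:4, 4:2, 5:1, 6:3, 7:2, 8:1, 9:1, 10:1
Odd-degree vertices: 1, 5, 6, 8, 9, 10.

6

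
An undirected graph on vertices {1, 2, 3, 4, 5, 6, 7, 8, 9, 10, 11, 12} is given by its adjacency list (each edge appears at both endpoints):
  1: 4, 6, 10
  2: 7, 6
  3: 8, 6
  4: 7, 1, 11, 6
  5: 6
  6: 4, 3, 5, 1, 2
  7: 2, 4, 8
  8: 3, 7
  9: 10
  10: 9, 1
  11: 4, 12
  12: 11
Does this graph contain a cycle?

|V| = 12, |E| = 14, number of components = 1.
Since 14 > 12 - 1, a cycle must exist; for instance 6-4-7-2-6.

Yes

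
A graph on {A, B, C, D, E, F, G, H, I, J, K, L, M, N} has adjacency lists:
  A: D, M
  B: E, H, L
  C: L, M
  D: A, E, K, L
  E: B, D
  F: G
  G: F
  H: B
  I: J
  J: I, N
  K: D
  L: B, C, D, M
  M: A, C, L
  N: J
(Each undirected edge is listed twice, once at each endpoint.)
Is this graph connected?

Component: {F, G}
Component: {I, J, N}
Component: {A, B, C, D, E, H, K, L, M}
There are 3 separate components, so the graph is not connected.

No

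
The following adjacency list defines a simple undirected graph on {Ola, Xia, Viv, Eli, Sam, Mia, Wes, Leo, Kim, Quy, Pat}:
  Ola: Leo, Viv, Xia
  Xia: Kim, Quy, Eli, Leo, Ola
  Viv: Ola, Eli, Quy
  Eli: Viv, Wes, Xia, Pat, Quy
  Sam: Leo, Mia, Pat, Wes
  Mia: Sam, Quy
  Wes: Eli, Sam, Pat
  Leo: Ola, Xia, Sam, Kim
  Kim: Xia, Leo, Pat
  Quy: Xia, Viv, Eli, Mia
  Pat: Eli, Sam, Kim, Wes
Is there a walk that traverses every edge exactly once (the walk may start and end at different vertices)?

Degrees: Ola:3, Xia:5, Viv:3, Eli:5, Sam:4, Mia:2, Wes:3, Leo:4, Kim:3, Quy:4, Pat:4
Odd-degree vertices: Ola, Xia, Viv, Eli, Wes, Kim (6 total).
With 6 odd-degree vertices (more than two), no single trail can use every edge.

No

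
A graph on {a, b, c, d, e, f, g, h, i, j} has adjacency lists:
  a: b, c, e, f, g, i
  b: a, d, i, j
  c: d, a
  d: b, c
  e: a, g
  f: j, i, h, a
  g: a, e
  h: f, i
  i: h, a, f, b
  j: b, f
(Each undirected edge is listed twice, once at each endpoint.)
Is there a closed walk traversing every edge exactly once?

Yes

Degrees: a:6, b:4, c:2, d:2, e:2, f:4, g:2, h:2, i:4, j:2
All degrees are even and the non-isolated vertices are connected — an Eulerian circuit exists.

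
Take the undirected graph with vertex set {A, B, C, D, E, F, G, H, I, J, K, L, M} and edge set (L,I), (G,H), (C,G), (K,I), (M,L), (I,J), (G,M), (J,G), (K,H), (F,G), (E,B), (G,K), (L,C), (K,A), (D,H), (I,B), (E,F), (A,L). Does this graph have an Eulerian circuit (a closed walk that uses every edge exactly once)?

No

Degrees: A:2, B:2, C:2, D:1, E:2, F:2, G:6, H:3, I:4, J:2, K:4, L:4, M:2
D, H have odd degree; an Eulerian circuit needs every degree to be even, so none exists.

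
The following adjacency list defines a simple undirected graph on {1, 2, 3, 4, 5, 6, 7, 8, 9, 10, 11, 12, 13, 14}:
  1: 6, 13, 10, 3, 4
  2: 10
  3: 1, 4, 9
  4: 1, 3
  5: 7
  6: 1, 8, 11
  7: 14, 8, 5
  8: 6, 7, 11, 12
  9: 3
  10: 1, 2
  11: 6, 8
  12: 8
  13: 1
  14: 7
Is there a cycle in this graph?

|V| = 14, |E| = 15, number of components = 1.
One cycle is 6-11-8-6.

Yes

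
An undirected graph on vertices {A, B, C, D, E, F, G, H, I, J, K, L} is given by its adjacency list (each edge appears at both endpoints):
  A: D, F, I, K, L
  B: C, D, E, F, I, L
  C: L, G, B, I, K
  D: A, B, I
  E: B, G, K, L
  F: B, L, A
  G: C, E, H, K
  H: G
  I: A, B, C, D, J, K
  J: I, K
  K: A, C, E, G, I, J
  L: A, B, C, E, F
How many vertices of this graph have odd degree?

Degrees: A:5, B:6, C:5, D:3, E:4, F:3, G:4, H:1, I:6, J:2, K:6, L:5
Odd-degree vertices: A, C, D, F, H, L.

6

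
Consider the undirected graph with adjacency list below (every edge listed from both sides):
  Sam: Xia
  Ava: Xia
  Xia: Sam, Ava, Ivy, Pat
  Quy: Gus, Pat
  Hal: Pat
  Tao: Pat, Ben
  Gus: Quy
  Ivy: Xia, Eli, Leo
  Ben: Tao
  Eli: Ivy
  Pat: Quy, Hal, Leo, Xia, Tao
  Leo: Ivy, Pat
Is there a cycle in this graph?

Yes

|V| = 12, |E| = 12, number of components = 1.
Since 12 > 12 - 1, a cycle must exist; for instance Xia-Pat-Leo-Ivy-Xia.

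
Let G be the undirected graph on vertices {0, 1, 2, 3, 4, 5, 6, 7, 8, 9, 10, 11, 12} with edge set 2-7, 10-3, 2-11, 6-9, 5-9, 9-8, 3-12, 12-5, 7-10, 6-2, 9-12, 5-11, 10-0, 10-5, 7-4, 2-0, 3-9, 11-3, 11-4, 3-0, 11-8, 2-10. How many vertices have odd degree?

8

Degrees: 0:3, 1:0, 2:5, 3:5, 4:2, 5:4, 6:2, 7:3, 8:2, 9:5, 10:5, 11:5, 12:3
Odd-degree vertices: 0, 2, 3, 7, 9, 10, 11, 12.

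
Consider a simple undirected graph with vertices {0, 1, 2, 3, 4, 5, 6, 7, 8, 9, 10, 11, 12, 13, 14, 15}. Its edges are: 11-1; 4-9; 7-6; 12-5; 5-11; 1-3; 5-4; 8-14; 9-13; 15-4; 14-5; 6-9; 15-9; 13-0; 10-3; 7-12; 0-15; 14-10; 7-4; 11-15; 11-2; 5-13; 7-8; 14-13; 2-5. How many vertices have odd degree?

0

Degrees: 0:2, 1:2, 2:2, 3:2, 4:4, 5:6, 6:2, 7:4, 8:2, 9:4, 10:2, 11:4, 12:2, 13:4, 14:4, 15:4
Odd-degree vertices: none.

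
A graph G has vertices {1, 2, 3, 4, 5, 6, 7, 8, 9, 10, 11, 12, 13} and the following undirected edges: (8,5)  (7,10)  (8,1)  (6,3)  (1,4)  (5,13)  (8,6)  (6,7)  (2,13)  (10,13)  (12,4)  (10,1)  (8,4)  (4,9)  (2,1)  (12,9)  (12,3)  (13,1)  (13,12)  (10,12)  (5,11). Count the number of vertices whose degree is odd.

6

Degrees: 1:5, 2:2, 3:2, 4:4, 5:3, 6:3, 7:2, 8:4, 9:2, 10:4, 11:1, 12:5, 13:5
Odd-degree vertices: 1, 5, 6, 11, 12, 13.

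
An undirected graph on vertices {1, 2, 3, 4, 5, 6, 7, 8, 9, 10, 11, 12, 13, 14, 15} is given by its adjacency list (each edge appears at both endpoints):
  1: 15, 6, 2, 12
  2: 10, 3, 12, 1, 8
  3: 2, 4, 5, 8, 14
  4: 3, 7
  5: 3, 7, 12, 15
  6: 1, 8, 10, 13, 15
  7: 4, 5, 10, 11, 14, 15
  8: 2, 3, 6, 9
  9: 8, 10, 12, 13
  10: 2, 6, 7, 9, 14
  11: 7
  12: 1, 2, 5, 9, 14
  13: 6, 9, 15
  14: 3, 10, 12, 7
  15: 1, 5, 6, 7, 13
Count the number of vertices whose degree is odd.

8

Degrees: 1:4, 2:5, 3:5, 4:2, 5:4, 6:5, 7:6, 8:4, 9:4, 10:5, 11:1, 12:5, 13:3, 14:4, 15:5
Odd-degree vertices: 2, 3, 6, 10, 11, 12, 13, 15.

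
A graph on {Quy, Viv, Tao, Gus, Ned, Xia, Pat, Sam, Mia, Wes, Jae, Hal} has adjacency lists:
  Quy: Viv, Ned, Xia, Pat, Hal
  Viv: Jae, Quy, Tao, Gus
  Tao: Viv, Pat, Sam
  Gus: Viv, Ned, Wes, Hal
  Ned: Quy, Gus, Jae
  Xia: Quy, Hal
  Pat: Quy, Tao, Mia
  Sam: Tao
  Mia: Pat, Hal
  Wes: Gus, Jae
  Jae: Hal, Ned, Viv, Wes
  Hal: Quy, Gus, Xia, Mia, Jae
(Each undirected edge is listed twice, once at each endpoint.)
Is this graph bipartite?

The cycle Xia-Quy-Hal-Xia has length 3, which is odd, so the graph is not bipartite.

No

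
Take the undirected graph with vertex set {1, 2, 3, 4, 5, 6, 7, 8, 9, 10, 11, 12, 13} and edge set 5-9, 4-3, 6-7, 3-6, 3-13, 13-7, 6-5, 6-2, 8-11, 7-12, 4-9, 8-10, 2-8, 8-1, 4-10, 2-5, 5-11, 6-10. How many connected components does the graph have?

1

Component: {1, 2, 3, 4, 5, 6, 7, 8, 9, 10, 11, 12, 13}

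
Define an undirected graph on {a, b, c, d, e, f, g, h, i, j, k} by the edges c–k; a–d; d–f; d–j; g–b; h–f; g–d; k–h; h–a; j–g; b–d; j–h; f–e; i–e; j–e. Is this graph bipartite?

The cycle g-d-j-g has length 3, which is odd, so the graph is not bipartite.

No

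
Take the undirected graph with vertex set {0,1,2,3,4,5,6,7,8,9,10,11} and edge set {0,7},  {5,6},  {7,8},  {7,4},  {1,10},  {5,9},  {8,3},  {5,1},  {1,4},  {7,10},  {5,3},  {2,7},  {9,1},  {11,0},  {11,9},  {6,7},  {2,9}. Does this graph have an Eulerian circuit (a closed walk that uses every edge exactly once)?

Yes

Degrees: 0:2, 1:4, 2:2, 3:2, 4:2, 5:4, 6:2, 7:6, 8:2, 9:4, 10:2, 11:2
All degrees are even and the non-isolated vertices are connected — an Eulerian circuit exists.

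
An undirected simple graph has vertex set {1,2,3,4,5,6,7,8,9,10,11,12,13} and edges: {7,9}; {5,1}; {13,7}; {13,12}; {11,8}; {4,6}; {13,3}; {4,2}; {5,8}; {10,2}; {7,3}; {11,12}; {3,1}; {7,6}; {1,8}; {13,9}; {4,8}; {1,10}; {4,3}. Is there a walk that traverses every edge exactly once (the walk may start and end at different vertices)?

Degrees: 1:4, 2:2, 3:4, 4:4, 5:2, 6:2, 7:4, 8:4, 9:2, 10:2, 11:2, 12:2, 13:4
Odd-degree vertices: none (0 total).
The non-isolated vertices are connected and exactly 0 have odd degree, so an Eulerian trail exists.

Yes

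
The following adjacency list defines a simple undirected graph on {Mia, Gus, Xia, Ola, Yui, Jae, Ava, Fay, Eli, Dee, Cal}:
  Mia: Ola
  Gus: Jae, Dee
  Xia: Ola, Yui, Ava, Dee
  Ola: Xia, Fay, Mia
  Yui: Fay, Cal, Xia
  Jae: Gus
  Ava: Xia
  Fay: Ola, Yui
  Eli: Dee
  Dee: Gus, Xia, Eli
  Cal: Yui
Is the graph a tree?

No

|V| = 11, |E| = 11.
A tree on 11 vertices has exactly 10 edges; this graph has 11, so it contains a cycle and is not a tree.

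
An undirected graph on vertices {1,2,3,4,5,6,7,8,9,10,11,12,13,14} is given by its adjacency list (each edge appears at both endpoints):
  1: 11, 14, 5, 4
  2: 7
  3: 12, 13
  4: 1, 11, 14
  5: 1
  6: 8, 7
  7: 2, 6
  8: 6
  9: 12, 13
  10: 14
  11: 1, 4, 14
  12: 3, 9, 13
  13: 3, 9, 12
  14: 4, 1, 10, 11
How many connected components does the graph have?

Component: {2, 6, 7, 8}
Component: {3, 9, 12, 13}
Component: {1, 4, 5, 10, 11, 14}

3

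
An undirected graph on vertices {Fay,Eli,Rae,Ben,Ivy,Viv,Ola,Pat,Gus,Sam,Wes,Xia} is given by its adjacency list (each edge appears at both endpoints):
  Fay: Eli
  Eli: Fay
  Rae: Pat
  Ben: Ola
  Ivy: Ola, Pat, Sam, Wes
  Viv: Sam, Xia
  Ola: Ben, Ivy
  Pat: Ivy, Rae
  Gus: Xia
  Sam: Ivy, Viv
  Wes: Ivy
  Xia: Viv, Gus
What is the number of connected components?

Component: {Fay, Eli}
Component: {Rae, Ben, Ivy, Viv, Ola, Pat, Gus, Sam, Wes, Xia}

2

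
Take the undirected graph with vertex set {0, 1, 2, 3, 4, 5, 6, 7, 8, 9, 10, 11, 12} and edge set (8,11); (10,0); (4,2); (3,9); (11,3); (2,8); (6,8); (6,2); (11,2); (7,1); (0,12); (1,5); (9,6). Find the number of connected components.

3

Component: {0, 10, 12}
Component: {1, 5, 7}
Component: {2, 3, 4, 6, 8, 9, 11}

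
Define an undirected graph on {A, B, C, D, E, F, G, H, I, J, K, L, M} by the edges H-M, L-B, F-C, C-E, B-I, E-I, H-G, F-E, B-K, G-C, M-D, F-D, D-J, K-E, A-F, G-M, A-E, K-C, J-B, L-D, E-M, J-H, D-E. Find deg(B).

4

Neighbors of B: I, J, K, L.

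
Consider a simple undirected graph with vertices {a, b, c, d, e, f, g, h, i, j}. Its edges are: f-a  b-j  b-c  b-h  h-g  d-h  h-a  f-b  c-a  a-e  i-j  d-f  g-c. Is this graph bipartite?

Partition the vertices as {c, e, f, h, j} vs {a, b, d, g, i}. Each listed edge has one endpoint in each part, so the graph is bipartite.

Yes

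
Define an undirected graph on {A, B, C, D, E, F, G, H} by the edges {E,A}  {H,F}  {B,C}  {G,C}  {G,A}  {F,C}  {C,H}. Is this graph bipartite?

No

C-F-H-C is an odd cycle (length 3), and a bipartite graph can contain only even cycles.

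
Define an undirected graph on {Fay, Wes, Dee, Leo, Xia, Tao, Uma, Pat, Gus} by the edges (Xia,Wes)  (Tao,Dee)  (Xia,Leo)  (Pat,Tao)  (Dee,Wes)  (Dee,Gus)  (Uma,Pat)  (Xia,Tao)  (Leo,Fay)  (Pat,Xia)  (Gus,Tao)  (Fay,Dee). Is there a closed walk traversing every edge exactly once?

No

Degrees: Fay:2, Wes:2, Dee:4, Leo:2, Xia:4, Tao:4, Uma:1, Pat:3, Gus:2
Uma, Pat have odd degree; an Eulerian circuit needs every degree to be even, so none exists.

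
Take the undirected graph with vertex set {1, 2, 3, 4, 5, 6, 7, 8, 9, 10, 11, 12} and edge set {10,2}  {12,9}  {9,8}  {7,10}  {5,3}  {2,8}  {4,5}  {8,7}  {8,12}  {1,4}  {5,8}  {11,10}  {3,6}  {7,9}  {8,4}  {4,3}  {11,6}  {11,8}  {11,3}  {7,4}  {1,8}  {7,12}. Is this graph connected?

A breadth-first search from 1 visits 1, 4, 8, 3, 5, 7, 2, 12, 11, 9, 6, 10 — all 12 vertices — so the graph is connected.

Yes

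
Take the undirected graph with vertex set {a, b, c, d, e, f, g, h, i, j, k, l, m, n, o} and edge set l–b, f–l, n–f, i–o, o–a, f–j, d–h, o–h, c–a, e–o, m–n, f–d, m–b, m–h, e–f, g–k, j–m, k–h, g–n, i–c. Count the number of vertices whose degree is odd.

Degrees: a:2, b:2, c:2, d:2, e:2, f:5, g:2, h:4, i:2, j:2, k:2, l:2, m:4, n:3, o:4
Odd-degree vertices: f, n.

2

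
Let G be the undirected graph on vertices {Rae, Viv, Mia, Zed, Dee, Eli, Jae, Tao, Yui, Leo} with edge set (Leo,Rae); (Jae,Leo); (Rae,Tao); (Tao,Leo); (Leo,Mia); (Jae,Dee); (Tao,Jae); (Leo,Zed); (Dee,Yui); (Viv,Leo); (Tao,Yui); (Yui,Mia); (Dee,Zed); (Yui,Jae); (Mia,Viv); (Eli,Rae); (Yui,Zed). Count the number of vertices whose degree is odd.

Degrees: Rae:3, Viv:2, Mia:3, Zed:3, Dee:3, Eli:1, Jae:4, Tao:4, Yui:5, Leo:6
Odd-degree vertices: Rae, Mia, Zed, Dee, Eli, Yui.

6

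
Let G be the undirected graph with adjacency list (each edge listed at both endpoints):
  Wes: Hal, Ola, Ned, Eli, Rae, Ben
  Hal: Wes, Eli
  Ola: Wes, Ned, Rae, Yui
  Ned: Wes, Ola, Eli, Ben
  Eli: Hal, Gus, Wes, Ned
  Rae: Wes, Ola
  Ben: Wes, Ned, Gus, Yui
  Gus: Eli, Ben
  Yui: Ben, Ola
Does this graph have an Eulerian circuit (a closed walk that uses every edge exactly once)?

Degrees: Wes:6, Hal:2, Ola:4, Ned:4, Eli:4, Rae:2, Ben:4, Gus:2, Yui:2
Every vertex has even degree and the edges form a single connected piece, so an Eulerian circuit exists.

Yes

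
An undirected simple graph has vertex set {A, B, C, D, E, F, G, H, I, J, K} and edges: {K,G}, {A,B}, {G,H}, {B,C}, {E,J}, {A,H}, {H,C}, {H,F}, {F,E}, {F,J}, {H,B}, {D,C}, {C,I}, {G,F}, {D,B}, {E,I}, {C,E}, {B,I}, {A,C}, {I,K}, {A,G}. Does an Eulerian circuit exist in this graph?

Degrees: A:4, B:5, C:6, D:2, E:4, F:4, G:4, H:5, I:4, J:2, K:2
Vertices with odd degree: B, H. An Eulerian circuit requires all degrees even.

No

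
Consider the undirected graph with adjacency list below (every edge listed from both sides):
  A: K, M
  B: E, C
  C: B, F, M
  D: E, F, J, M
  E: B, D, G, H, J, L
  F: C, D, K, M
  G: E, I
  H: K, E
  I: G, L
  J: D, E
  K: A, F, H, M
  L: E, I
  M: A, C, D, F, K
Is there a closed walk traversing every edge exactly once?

Degrees: A:2, B:2, C:3, D:4, E:6, F:4, G:2, H:2, I:2, J:2, K:4, L:2, M:5
Vertices with odd degree: C, M. An Eulerian circuit requires all degrees even.

No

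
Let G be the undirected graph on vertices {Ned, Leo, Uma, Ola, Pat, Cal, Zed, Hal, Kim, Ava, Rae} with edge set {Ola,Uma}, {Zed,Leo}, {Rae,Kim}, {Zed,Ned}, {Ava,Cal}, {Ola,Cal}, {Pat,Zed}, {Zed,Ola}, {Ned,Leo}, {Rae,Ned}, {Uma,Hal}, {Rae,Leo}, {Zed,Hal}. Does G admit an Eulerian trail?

No

Degrees: Ned:3, Leo:3, Uma:2, Ola:3, Pat:1, Cal:2, Zed:5, Hal:2, Kim:1, Ava:1, Rae:3
Odd-degree vertices: Ned, Leo, Ola, Pat, Zed, Kim, Ava, Rae (8 total).
With 8 odd-degree vertices (more than two), no single trail can use every edge.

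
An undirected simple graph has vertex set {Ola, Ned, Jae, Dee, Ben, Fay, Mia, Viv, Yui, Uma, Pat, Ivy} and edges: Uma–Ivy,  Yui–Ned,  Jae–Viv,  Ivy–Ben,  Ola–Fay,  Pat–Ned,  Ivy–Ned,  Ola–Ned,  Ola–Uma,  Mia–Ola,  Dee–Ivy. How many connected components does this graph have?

Component: {Jae, Viv}
Component: {Ola, Ned, Dee, Ben, Fay, Mia, Yui, Uma, Pat, Ivy}

2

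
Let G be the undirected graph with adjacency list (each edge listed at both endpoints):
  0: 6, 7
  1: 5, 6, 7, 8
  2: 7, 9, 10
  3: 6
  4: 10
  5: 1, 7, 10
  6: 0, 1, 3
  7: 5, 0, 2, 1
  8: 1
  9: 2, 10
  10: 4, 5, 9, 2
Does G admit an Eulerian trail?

No

Degrees: 0:2, 1:4, 2:3, 3:1, 4:1, 5:3, 6:3, 7:4, 8:1, 9:2, 10:4
Odd-degree vertices: 2, 3, 4, 5, 6, 8 (6 total).
With 6 odd-degree vertices (more than two), no single trail can use every edge.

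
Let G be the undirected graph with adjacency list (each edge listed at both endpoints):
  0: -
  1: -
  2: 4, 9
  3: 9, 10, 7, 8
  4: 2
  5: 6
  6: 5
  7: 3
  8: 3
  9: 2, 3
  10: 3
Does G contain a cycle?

No

|V| = 11, |E| = 7, number of components = 4.
Since 7 = 11 - 4, the graph is a forest and contains no cycle.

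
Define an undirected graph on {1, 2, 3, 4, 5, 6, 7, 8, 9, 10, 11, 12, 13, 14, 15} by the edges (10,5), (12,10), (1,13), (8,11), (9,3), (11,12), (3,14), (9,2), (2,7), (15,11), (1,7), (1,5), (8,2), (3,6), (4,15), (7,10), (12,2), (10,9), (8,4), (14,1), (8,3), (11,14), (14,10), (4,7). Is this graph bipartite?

A valid 2-coloring puts {5, 6, 7, 8, 9, 12, 13, 14, 15} on one side and {1, 2, 3, 4, 10, 11} on the other; every edge crosses between the two sides.

Yes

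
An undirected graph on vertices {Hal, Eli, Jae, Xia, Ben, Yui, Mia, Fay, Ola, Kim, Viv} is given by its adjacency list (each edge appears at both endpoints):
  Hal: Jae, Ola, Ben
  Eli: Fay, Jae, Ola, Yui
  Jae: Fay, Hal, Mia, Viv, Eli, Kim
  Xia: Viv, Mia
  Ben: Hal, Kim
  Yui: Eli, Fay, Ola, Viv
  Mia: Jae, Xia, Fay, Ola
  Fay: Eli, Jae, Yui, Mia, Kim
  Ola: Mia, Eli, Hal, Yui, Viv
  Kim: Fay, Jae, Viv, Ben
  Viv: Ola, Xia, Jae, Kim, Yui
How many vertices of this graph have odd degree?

4

Degrees: Hal:3, Eli:4, Jae:6, Xia:2, Ben:2, Yui:4, Mia:4, Fay:5, Ola:5, Kim:4, Viv:5
Odd-degree vertices: Hal, Fay, Ola, Viv.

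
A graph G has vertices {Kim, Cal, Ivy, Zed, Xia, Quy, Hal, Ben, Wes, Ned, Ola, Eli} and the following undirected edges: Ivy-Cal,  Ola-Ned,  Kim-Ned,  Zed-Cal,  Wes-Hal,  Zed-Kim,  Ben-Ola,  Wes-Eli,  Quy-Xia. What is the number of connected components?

Component: {Xia, Quy}
Component: {Hal, Wes, Eli}
Component: {Kim, Cal, Ivy, Zed, Ben, Ned, Ola}

3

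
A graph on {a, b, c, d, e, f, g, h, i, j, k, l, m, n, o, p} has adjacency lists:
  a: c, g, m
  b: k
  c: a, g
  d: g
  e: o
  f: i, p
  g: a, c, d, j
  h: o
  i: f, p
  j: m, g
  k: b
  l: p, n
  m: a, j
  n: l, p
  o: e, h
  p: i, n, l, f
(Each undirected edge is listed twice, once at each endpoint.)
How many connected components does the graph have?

Component: {b, k}
Component: {e, h, o}
Component: {f, i, l, n, p}
Component: {a, c, d, g, j, m}

4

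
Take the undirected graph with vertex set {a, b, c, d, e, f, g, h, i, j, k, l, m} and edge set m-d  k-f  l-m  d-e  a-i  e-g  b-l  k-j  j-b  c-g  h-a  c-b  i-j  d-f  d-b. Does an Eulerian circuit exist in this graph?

Degrees: a:2, b:4, c:2, d:4, e:2, f:2, g:2, h:1, i:2, j:3, k:2, l:2, m:2
h, j have odd degree; an Eulerian circuit needs every degree to be even, so none exists.

No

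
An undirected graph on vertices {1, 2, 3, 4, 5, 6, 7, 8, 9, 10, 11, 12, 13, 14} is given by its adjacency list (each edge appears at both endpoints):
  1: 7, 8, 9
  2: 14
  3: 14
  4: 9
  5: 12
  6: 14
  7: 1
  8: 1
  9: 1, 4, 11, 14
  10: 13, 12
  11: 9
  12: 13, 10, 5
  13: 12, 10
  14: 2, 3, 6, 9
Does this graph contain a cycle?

The graph has 14 vertices, 13 edges, and 2 connected components.
Since 13 > 14 - 2, a cycle must exist; for instance 12-10-13-12.

Yes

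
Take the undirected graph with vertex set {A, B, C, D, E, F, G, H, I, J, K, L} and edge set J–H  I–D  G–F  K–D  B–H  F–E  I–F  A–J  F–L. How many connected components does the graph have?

Component: {C}
Component: {A, B, H, J}
Component: {D, E, F, G, I, K, L}

3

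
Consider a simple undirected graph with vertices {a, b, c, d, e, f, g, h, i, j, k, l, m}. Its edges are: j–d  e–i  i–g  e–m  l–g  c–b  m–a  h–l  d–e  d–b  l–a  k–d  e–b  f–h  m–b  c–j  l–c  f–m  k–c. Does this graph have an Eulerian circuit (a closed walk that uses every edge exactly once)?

Degrees: a:2, b:4, c:4, d:4, e:4, f:2, g:2, h:2, i:2, j:2, k:2, l:4, m:4
All degrees are even and the non-isolated vertices are connected — an Eulerian circuit exists.

Yes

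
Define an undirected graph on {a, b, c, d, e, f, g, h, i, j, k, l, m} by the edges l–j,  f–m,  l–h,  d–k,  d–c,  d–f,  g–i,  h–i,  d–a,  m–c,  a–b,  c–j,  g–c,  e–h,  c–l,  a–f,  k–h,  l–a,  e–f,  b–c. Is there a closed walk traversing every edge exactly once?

Yes

Degrees: a:4, b:2, c:6, d:4, e:2, f:4, g:2, h:4, i:2, j:2, k:2, l:4, m:2
All degrees are even and the non-isolated vertices are connected — an Eulerian circuit exists.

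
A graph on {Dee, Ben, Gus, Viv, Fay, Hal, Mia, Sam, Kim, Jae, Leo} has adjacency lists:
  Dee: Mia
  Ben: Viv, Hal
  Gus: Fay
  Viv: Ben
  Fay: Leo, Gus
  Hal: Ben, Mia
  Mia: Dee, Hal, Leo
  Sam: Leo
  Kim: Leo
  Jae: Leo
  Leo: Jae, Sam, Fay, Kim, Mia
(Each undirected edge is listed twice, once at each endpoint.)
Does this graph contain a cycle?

No

|V| = 11, |E| = 10, number of components = 1.
Since 10 = 11 - 1, the graph is a forest and contains no cycle.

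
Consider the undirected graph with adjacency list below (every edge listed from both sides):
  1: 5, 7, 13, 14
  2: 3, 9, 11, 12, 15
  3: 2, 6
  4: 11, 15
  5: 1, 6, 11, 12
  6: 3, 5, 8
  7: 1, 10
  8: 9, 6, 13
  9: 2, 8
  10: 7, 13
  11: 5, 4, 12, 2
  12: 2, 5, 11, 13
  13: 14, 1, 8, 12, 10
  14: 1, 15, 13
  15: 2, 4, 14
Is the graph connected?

Yes

Starting from 1 and exploring outward reaches every vertex (1, 5, 7, 14, 13, 11, 6, 12, 10, 15, 8, 2, 4, 3, 9); the graph is connected.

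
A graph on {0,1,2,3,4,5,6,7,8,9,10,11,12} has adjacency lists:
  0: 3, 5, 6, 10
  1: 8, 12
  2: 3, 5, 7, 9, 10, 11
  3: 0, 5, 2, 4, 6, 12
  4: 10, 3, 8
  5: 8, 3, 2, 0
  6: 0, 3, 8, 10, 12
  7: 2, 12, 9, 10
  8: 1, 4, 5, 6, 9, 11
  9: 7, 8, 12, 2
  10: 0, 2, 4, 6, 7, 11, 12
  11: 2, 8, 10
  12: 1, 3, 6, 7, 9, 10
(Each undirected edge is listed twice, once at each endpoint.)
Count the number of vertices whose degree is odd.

Degrees: 0:4, 1:2, 2:6, 3:6, 4:3, 5:4, 6:5, 7:4, 8:6, 9:4, 10:7, 11:3, 12:6
Odd-degree vertices: 4, 6, 10, 11.

4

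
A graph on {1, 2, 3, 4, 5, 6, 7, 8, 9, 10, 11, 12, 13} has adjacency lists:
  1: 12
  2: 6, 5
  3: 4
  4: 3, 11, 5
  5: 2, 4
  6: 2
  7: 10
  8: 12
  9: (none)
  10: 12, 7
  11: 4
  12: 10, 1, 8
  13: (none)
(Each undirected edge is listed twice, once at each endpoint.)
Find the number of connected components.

4

Component: {9}
Component: {13}
Component: {1, 7, 8, 10, 12}
Component: {2, 3, 4, 5, 6, 11}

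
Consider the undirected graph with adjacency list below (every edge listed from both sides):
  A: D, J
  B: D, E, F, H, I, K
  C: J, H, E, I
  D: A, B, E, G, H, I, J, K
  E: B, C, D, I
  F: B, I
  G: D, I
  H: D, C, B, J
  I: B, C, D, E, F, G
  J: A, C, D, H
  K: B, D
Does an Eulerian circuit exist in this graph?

Degrees: A:2, B:6, C:4, D:8, E:4, F:2, G:2, H:4, I:6, J:4, K:2
Every vertex has even degree and the edges form a single connected piece, so an Eulerian circuit exists.

Yes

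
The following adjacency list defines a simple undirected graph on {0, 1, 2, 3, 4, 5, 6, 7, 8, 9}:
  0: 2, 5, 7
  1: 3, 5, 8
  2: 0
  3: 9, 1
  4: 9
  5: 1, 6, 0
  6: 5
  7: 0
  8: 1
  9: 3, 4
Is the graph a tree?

|V| = 10, |E| = 9.
It is connected with exactly 9 edges, hence acyclic — it is a tree.

Yes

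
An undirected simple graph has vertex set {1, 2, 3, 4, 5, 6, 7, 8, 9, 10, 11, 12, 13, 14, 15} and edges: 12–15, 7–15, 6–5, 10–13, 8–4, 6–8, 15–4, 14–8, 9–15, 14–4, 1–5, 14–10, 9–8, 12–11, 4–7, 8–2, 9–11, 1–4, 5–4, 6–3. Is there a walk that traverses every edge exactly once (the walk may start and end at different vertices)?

Degrees: 1:2, 2:1, 3:1, 4:6, 5:3, 6:3, 7:2, 8:5, 9:3, 10:2, 11:2, 12:2, 13:1, 14:3, 15:4
Odd-degree vertices: 2, 3, 5, 6, 8, 9, 13, 14 (8 total).
An Eulerian trail requires 0 or 2 odd-degree vertices; here there are 8.

No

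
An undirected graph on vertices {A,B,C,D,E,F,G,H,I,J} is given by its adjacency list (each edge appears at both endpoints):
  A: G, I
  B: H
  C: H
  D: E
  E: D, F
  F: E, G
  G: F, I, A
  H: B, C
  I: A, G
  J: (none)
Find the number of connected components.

3

Component: {J}
Component: {B, C, H}
Component: {A, D, E, F, G, I}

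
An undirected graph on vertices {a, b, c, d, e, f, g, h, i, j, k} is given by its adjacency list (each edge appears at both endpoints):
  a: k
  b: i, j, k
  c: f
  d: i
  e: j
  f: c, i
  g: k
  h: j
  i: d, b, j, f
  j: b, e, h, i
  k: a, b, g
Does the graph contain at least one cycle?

Yes

|V| = 11, |E| = 11, number of components = 1.
Since 11 > 11 - 1, a cycle must exist; for instance b-j-i-b.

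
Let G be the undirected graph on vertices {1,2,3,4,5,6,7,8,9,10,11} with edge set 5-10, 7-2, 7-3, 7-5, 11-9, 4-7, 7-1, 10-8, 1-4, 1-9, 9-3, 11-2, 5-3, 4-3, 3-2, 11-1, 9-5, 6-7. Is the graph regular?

No

Degrees: 1:4, 2:3, 3:5, 4:3, 5:4, 6:1, 7:6, 8:1, 9:4, 10:2, 11:3
Degrees are not all equal (e.g. deg(6)=1 but deg(7)=6); not regular.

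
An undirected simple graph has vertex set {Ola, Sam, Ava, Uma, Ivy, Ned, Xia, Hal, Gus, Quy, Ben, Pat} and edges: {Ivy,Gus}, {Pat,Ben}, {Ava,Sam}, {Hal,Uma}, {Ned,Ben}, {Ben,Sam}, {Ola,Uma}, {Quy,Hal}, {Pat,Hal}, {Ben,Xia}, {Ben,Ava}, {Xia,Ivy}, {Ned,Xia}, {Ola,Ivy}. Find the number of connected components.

1

Component: {Ola, Sam, Ava, Uma, Ivy, Ned, Xia, Hal, Gus, Quy, Ben, Pat}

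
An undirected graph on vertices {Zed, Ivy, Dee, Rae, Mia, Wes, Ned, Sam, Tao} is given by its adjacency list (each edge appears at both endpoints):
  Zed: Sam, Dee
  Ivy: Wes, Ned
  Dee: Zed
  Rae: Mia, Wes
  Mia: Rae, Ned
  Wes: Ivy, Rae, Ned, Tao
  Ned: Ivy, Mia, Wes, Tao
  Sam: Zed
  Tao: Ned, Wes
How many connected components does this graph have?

Component: {Zed, Dee, Sam}
Component: {Ivy, Rae, Mia, Wes, Ned, Tao}

2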